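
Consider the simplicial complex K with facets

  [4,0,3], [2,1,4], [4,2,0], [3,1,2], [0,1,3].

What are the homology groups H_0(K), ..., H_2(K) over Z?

Take the total order 0 < 1 < 2 < 3 < 4 on the vertex set. Then K (dimension 2) consists of the simplices:

  0-simplices (5): [0], [1], [2], [3], [4]
  1-simplices (10): [0,1], [0,2], [0,3], [0,4], [1,2], [1,3], [1,4], [2,3], [2,4], [3,4]
  2-simplices (5): [0,1,3], [0,2,4], [0,3,4], [1,2,3], [1,2,4]

Hence C_0 ≅ Z^5, C_1 ≅ Z^10, C_2 ≅ Z^5.

Boundary ∂_1: C_1 → C_0 is given by ∂[p,q] = [q] − [p]. For instance
  ∂[0,4] = [4] − [0].
This gives a 5×10 integer matrix of rank 4; reducing to Smith normal form yields diagonal entries (1,1,1,1).

The boundary map ∂_2: C_2 → C_1 sends each 2-simplex [p,q,r] to [q,r] − [p,r] + [p,q]. For instance
  ∂[1,2,4] = [2,4] − [1,4] + [1,2],
  ∂[0,2,4] = [2,4] − [0,4] + [0,2].
The 10×5 boundary matrix has rank 5 and Smith normal form diag(1,1,1,1,1).

Now H_k = ker ∂_k / im ∂_{k+1}, so:

  H_0: rank C_0 − rank ∂_1 = 5 − 4 = 1, and the invariant factors of ∂_1 are all 1, so H_0 ≅ Z.
  H_1: rank ker ∂_1 − rank ∂_2 = (10 − 4) − 5 = 1, and the invariant factors of ∂_2 are all 1, so H_1 ≅ Z.
  H_2: rank ker ∂_2 − rank ∂_3 = (5 − 5) − 0 = 0, and there is no ∂_3, so H_2 ≅ 0.

(K is a triangulation of the Möbius band.)

H_0 ≅ Z,  H_1 ≅ Z,  H_2 = 0.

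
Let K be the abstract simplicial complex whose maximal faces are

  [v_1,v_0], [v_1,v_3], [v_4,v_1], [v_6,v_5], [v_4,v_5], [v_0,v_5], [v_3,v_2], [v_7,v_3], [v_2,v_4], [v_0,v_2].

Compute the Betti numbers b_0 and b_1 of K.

b_0 = 1, b_1 = 3.

Take the total order v_0 < v_1 < v_2 < v_3 < v_4 < v_5 < v_6 < v_7 on the vertex set. Then K (dimension 1) consists of the simplices:

  0-simplices (8): [v_0], [v_1], [v_2], [v_3], [v_4], [v_5], [v_6], [v_7]
  1-simplices (10): [v_0,v_1], [v_0,v_2], [v_0,v_5], [v_1,v_3], [v_1,v_4], [v_2,v_3], [v_2,v_4], [v_3,v_7], [v_4,v_5], [v_5,v_6]

Hence C_0 ≅ Z^8, C_1 ≅ Z^10.

Boundary ∂_1: C_1 → C_0 sends each edge [p,q] (with p < q) to q − p. For instance
  ∂[v_1,v_4] = [v_4] − [v_1].
The resulting 8×10 matrix has rank 7, and its Smith normal form has invariant factors (1,1,1,1,1,1,1).

Reading off H_k = ker ∂_k / im ∂_{k+1}:

  H_0: rank C_0 − rank ∂_1 = 8 − 7 = 1, and the invariant factors of ∂_1 are all 1, so H_0 = Z.
  H_1: rank ker ∂_1 − rank ∂_2 = (10 − 7) − 0 = 3, and there is no ∂_2, so H_1 = Z^3.

As a check, the Euler characteristic is 8 − 10 = -2, which agrees with 1 − 3 = -2.

Hence the Betti numbers are b_0 = 1, b_1 = 3.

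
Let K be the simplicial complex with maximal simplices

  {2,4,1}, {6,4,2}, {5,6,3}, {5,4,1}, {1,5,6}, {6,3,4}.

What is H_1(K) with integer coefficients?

H_1 = Z.

Order the vertices as 1 < 2 < 3 < 4 < 5 < 6. Listing each simplex with vertices in this order, K has dimension 2 with simplices:

  0-simplices (6): [1], [2], [3], [4], [5], [6]
  1-simplices (12): [1,2], [1,4], [1,5], [1,6], [2,4], [2,6], [3,4], [3,5], [3,6], [4,5], [4,6], [5,6]
  2-simplices (6): [1,2,4], [1,4,5], [1,5,6], [2,4,6], [3,4,6], [3,5,6]

giving chain groups C_0 ≅ Z^6, C_1 ≅ Z^12, C_2 ≅ Z^6.

The boundary map ∂_1: C_1 → C_0 maps an edge to its endpoints' difference, ∂[p,q] = q − p.
As a 6×12 matrix over Z this has rank 5, with invariant factors (1,1,1,1,1).

Boundary ∂_2: C_2 → C_1 maps a triangle to the signed sum of its edges. For instance
  ∂[2,4,6] = [4,6] − [2,6] + [2,4],
  ∂[1,5,6] = [5,6] − [1,6] + [1,5].
This gives a 12×6 integer matrix of rank 6; reducing to Smith normal form yields diagonal entries (1,1,1,1,1,1).

From H_k ≅ ker(∂_k) / im(∂_{k+1}) we obtain:

  H_1: rank ker ∂_1 − rank ∂_2 = (12 − 5) − 6 = 1, and the invariant factors of ∂_2 are all 1, so H_1 ≅ Z.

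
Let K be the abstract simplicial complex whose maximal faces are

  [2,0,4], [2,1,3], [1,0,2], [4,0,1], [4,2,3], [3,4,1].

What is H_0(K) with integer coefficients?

Order the vertices as 0 < 1 < 2 < 3 < 4. Listing each simplex with vertices in this order, K has dimension 2 with simplices:

  0-simplices (5): [0], [1], [2], [3], [4]
  1-simplices (9): [0,1], [0,2], [0,4], [1,2], [1,3], [1,4], [2,3], [2,4], [3,4]
  2-simplices (6): [0,1,2], [0,1,4], [0,2,4], [1,2,3], [1,3,4], [2,3,4]

so the chain groups are C_0 ≅ Z^5, C_1 ≅ Z^9, C_2 ≅ Z^6.

∂_1: C_1 → C_0 sends each edge [p,q] (with p < q) to q − p. For instance
  ∂[1,2] = [2] − [1].
The resulting 5×9 matrix has rank 4, and its Smith normal form has invariant factors (1,1,1,1).

Boundary ∂_2: C_2 → C_1 acts by ∂[p,q,r] = [q,r] − [p,r] + [p,q]. For instance
  ∂[2,3,4] = [3,4] − [2,4] + [2,3],
  ∂[1,2,3] = [2,3] − [1,3] + [1,2].
The resulting 9×6 matrix has rank 5, and its Smith normal form has invariant factors (1,1,1,1,1).

From H_k ≅ ker(∂_k) / im(∂_{k+1}) we obtain:

  H_0: rank C_0 − rank ∂_1 = 5 − 4 = 1, and the invariant factors of ∂_1 are all 1, so H_0 = Z.

H_0 = Z.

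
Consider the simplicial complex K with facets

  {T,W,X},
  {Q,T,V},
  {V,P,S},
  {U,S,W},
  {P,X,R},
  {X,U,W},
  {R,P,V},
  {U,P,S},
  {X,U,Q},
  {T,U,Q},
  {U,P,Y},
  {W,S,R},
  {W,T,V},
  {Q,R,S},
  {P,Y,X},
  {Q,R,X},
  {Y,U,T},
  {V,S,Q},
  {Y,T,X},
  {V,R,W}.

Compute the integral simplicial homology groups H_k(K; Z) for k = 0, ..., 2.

Fix the vertex order P < Q < R < S < T < U < V < W < X < Y and write every simplex with vertices in increasing order. Then dim K = 2 and the simplices of K are:

  0-simplices (10): P, Q, R, S, T, U, V, W, X, Y
  1-simplices (30): PR, PS, PU, PV, PX, PY, QR, QS, QT, QU, QV, QX, RS, RV, RW, RX, SU, SV, SW, TU, TV, TW, TX, TY, UW, UX, UY, VW, WX, XY
  2-simplices (20): PRV, PRX, PSU, PSV, PUY, PXY, QRS, QRX, QSV, QTU, QTV, QUX, RSW, RVW, SUW, TUY, TVW, TWX, TXY, UWX

giving chain groups C_0 ≅ Z^10, C_1 ≅ Z^30, C_2 ≅ Z^20.

Boundary ∂_1: C_1 → C_0 sends each edge [p,q] (with p < q) to q − p.
The resulting 10×30 matrix has rank 9, and its Smith normal form has invariant factors (1,1,1,1,1,1,1,1,1).

The boundary map ∂_2: C_2 → C_1 maps a triangle to the signed sum of its edges. For instance
  ∂TVW = VW − TW + TV,
  ∂QTV = TV − QV + QT.
As a 30×20 matrix over Z this has rank 20, with invariant factors (1,1,1,1,1,1,1,1,1,1,1,1,1,1,1,1,1,1,1,2).

Computing H_k = (kernel of ∂_k) / (image of ∂_{k+1}):

  H_0: rank C_0 − rank ∂_1 = 10 − 9 = 1, and the invariant factors of ∂_1 are all 1, so H_0 ≅ Z.
  H_1: rank ker ∂_1 − rank ∂_2 = (30 − 9) − 20 = 1, and ∂_2 has invariant factor 2 > 1, so H_1 ≅ Z ⊕ Z/2Z.
  H_2: rank ker ∂_2 − rank ∂_3 = (20 − 20) − 0 = 0, and there is no ∂_3, so H_2 ≅ 0.

H_0 ≅ Z,  H_1 ≅ Z ⊕ Z/2Z,  H_2 = 0.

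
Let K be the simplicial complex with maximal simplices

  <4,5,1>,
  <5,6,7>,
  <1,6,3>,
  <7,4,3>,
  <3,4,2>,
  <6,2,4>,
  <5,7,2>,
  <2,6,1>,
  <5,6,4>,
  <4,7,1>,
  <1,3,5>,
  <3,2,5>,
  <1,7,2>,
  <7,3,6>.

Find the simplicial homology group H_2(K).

We work with the vertex ordering 1 < 2 < 3 < 4 < 5 < 6 < 7. The simplices of K, each written with vertices in increasing order, are:

  0-simplices (7): [1], [2], [3], [4], [5], [6], [7]
  1-simplices (21): [1,2], [1,3], [1,4], [1,5], [1,6], [1,7], [2,3], [2,4], [2,5], [2,6], [2,7], [3,4], [3,5], [3,6], [3,7], [4,5], [4,6], [4,7], [5,6], [5,7], [6,7]
  2-simplices (14): [1,2,6], [1,2,7], [1,3,5], [1,3,6], [1,4,5], [1,4,7], [2,3,4], [2,3,5], [2,4,6], [2,5,7], [3,4,7], [3,6,7], [4,5,6], [5,6,7]

so the chain groups are C_0 ≅ Z^7, C_1 ≅ Z^21, C_2 ≅ Z^14.

Boundary ∂_1: C_1 → C_0 maps an edge to its endpoints' difference, ∂[p,q] = q − p.
This gives a 7×21 integer matrix of rank 6; reducing to Smith normal form yields diagonal entries (1,1,1,1,1,1).

∂_2: C_2 → C_1 sends each 2-simplex [p,q,r] to [q,r] − [p,r] + [p,q]. For instance
  ∂[4,5,6] = [5,6] − [4,6] + [4,5],
  ∂[2,3,4] = [3,4] − [2,4] + [2,3].
The resulting 21×14 matrix has rank 13, and its Smith normal form has invariant factors (1,1,1,1,1,1,1,1,1,1,1,1,1).

Now H_k = ker ∂_k / im ∂_{k+1}, so:

  H_2: rank ker ∂_2 − rank ∂_3 = (14 − 13) − 0 = 1, and there is no ∂_3, so H_2 = Z.

H_2 = Z.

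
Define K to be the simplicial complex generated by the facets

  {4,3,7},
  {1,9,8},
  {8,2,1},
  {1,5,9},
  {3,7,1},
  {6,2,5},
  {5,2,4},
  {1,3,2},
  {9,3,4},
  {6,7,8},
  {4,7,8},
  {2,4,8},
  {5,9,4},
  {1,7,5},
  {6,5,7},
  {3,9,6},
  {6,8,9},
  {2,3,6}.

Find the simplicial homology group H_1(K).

H_1 = Z^2.

Take the total order 1 < 2 < 3 < 4 < 5 < 6 < 7 < 8 < 9 on the vertex set. Then K (dimension 2) consists of the simplices:

  0-simplices (9): [1], [2], [3], [4], [5], [6], [7], [8], [9]
  1-simplices (27): (27 of them)
  2-simplices (18): [1,2,3], [1,2,8], [1,3,7], [1,5,7], [1,5,9], [1,8,9], [2,3,6], [2,4,5], [2,4,8], [2,5,6], [3,4,7], [3,4,9], [3,6,9], [4,5,9], [4,7,8], [5,6,7], [6,7,8], [6,8,9]

Hence C_0 ≅ Z^9, C_1 ≅ Z^27, C_2 ≅ Z^18.

The boundary map ∂_1: C_1 → C_0 is given by ∂[p,q] = [q] − [p]. For instance
  ∂[4,5] = [5] − [4].
The resulting 9×27 matrix has rank 8, and its Smith normal form has invariant factors (1,1,1,1,1,1,1,1).

∂_2: C_2 → C_1 maps a triangle to the signed sum of its edges. For instance
  ∂[2,3,6] = [3,6] − [2,6] + [2,3],
  ∂[1,2,3] = [2,3] − [1,3] + [1,2].
As a 27×18 matrix over Z this has rank 17, with invariant factors (1,1,1,1,1,1,1,1,1,1,1,1,1,1,1,1,1).

Now H_k = ker ∂_k / im ∂_{k+1}, so:

  H_1: rank ker ∂_1 − rank ∂_2 = (27 − 8) − 17 = 2, and the invariant factors of ∂_2 are all 1, so H_1 = Z^2.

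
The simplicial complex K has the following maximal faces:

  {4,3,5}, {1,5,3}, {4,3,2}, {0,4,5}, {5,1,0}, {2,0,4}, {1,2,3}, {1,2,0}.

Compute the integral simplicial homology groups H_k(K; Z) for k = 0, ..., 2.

Fix the vertex order 0 < 1 < 2 < 3 < 4 < 5 and write every simplex with vertices in increasing order. Then dim K = 2 and the simplices of K are:

  0-simplices (6): [0], [1], [2], [3], [4], [5]
  1-simplices (12): [0,1], [0,2], [0,4], [0,5], [1,2], [1,3], [1,5], [2,3], [2,4], [3,4], [3,5], [4,5]
  2-simplices (8): [0,1,2], [0,1,5], [0,2,4], [0,4,5], [1,2,3], [1,3,5], [2,3,4], [3,4,5]

so the chain groups are C_0 ≅ Z^6, C_1 ≅ Z^12, C_2 ≅ Z^8.

∂_1: C_1 → C_0 sends each edge [p,q] (with p < q) to q − p. For instance
  ∂[3,5] = [5] − [3].
This gives a 6×12 integer matrix of rank 5; reducing to Smith normal form yields diagonal entries (1,1,1,1,1).

Boundary ∂_2: C_2 → C_1 sends each 2-simplex [p,q,r] to [q,r] − [p,r] + [p,q]. For instance
  ∂[0,1,2] = [1,2] − [0,2] + [0,1],
  ∂[0,1,5] = [1,5] − [0,5] + [0,1].
The resulting 12×8 matrix has rank 7, and its Smith normal form has invariant factors (1,1,1,1,1,1,1).

Computing H_k = (kernel of ∂_k) / (image of ∂_{k+1}):

  H_0: rank C_0 − rank ∂_1 = 6 − 5 = 1, and the invariant factors of ∂_1 are all 1, so H_0 = Z.
  H_1: rank ker ∂_1 − rank ∂_2 = (12 − 5) − 7 = 0, and the invariant factors of ∂_2 are all 1, so H_1 = 0.
  H_2: rank ker ∂_2 − rank ∂_3 = (8 − 7) − 0 = 1, and there is no ∂_3, so H_2 = Z.

As a check, the Euler characteristic is 6 − 12 + 8 = 2, which agrees with 1 − 0 + 1 = 2.
(K is a triangulation of the 2-sphere S^2.)

H_0 ≅ Z,  H_1 = 0,  H_2 ≅ Z.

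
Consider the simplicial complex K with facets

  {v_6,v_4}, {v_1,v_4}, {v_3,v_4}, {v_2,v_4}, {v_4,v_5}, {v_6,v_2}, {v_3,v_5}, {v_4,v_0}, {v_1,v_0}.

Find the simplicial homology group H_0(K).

H_0 = Z.

Order the vertices as v_0 < v_1 < v_2 < v_3 < v_4 < v_5 < v_6. Listing each simplex with vertices in this order, K has dimension 1 with simplices:

  0-simplices (7): [v_0], [v_1], [v_2], [v_3], [v_4], [v_5], [v_6]
  1-simplices (9): [v_0,v_1], [v_0,v_4], [v_1,v_4], [v_2,v_4], [v_2,v_6], [v_3,v_4], [v_3,v_5], [v_4,v_5], [v_4,v_6]

giving chain groups C_0 ≅ Z^7, C_1 ≅ Z^9.

Boundary ∂_1: C_1 → C_0 is given by ∂[p,q] = [q] − [p]. For instance
  ∂[v_4,v_6] = [v_6] − [v_4].
As a 7×9 matrix over Z this has rank 6, with invariant factors (1,1,1,1,1,1).

Reading off H_k = ker ∂_k / im ∂_{k+1}:

  H_0: rank C_0 − rank ∂_1 = 7 − 6 = 1, and the invariant factors of ∂_1 are all 1, so H_0 ≅ Z.

(K is a triangulation of a wedge of 3 circles.)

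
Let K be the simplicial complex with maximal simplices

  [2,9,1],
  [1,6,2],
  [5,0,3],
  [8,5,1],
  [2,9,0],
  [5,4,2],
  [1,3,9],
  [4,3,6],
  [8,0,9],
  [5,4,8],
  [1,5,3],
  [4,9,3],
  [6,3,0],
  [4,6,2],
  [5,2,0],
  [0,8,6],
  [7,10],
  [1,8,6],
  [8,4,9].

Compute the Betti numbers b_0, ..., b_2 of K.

Take the total order 0 < 1 < 2 < 3 < 4 < 5 < 6 < 7 < 8 < 9 < 10 on the vertex set. Then K (dimension 2) consists of the simplices:

  0-simplices (11): [0], [1], [2], [3], [4], [5], [6], [7], [8], [9], [10]
  1-simplices (28): (28 of them)
  2-simplices (18): [0,2,5], [0,2,9], [0,3,5], [0,3,6], [0,6,8], [0,8,9], [1,2,6], [1,2,9], [1,3,5], [1,3,9], [1,5,8], [1,6,8], [2,4,5], [2,4,6], [3,4,6], [3,4,9], [4,5,8], [4,8,9]

so the chain groups are C_0 ≅ Z^11, C_1 ≅ Z^28, C_2 ≅ Z^18.

∂_1: C_1 → C_0 maps an edge to its endpoints' difference, ∂[p,q] = q − p. For instance
  ∂[3,4] = [4] − [3].
The 11×28 boundary matrix has rank 9 and Smith normal form diag(1,1,1,1,1,1,1,1,1).

Boundary ∂_2: C_2 → C_1 maps a triangle to the signed sum of its edges. For instance
  ∂[1,2,6] = [2,6] − [1,6] + [1,2],
  ∂[0,8,9] = [8,9] − [0,9] + [0,8].
As a 28×18 matrix over Z this has rank 17, with invariant factors (1,1,1,1,1,1,1,1,1,1,1,1,1,1,1,1,1).

Reading off H_k = ker ∂_k / im ∂_{k+1}:

  H_0: rank C_0 − rank ∂_1 = 11 − 9 = 2, and the invariant factors of ∂_1 are all 1, so H_0 ≅ Z^2.
  H_1: rank ker ∂_1 − rank ∂_2 = (28 − 9) − 17 = 2, and the invariant factors of ∂_2 are all 1, so H_1 ≅ Z^2.
  H_2: rank ker ∂_2 − rank ∂_3 = (18 − 17) − 0 = 1, and there is no ∂_3, so H_2 ≅ Z.

As a check, the Euler characteristic is 11 − 28 + 18 = 1, which agrees with 2 − 2 + 1 = 1.

Hence the Betti numbers are b_0 = 2, b_1 = 2, b_2 = 1.

b_0 = 2, b_1 = 2, b_2 = 1.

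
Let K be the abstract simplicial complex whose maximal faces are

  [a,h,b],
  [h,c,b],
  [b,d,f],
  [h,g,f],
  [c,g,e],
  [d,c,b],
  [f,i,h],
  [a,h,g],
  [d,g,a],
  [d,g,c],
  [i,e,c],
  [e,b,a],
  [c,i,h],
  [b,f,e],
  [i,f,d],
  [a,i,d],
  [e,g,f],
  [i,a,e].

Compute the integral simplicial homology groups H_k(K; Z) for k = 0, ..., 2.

H_0 = Z,  H_1 = Z^2,  H_2 = Z.

Order the vertices as a < b < c < d < e < f < g < h < i. Listing each simplex with vertices in this order, K has dimension 2 with simplices:

  0-simplices (9): a, b, c, d, e, f, g, h, i
  1-simplices (27): ab, ad, ae, ag, ah, ai, bc, bd, be, bf, bh, cd, ce, cg, ch, ci, df, dg, di, ef, eg, ei, fg, fh, fi, gh, hi
  2-simplices (18): abe, abh, adg, adi, aei, agh, bcd, bch, bdf, bef, cdg, ceg, cei, chi, dfi, efg, fgh, fhi

Hence C_0 ≅ Z^9, C_1 ≅ Z^27, C_2 ≅ Z^18.

The boundary map ∂_1: C_1 → C_0 is given by ∂[p,q] = [q] − [p]. For instance
  ∂ad = d − a.
The resulting 9×27 matrix has rank 8, and its Smith normal form has invariant factors (1,1,1,1,1,1,1,1).

Boundary ∂_2: C_2 → C_1 maps a triangle to the signed sum of its edges. For instance
  ∂cei = ei − ci + ce,
  ∂dfi = fi − di + df.
The 27×18 boundary matrix has rank 17 and Smith normal form diag(1,1,1,1,1,1,1,1,1,1,1,1,1,1,1,1,1).

Reading off H_k = ker ∂_k / im ∂_{k+1}:

  H_0: rank C_0 − rank ∂_1 = 9 − 8 = 1, and the invariant factors of ∂_1 are all 1, so H_0 = Z.
  H_1: rank ker ∂_1 − rank ∂_2 = (27 − 8) − 17 = 2, and the invariant factors of ∂_2 are all 1, so H_1 = Z^2.
  H_2: rank ker ∂_2 − rank ∂_3 = (18 − 17) − 0 = 1, and there is no ∂_3, so H_2 = Z.

(K is a triangulation of the torus T^2.)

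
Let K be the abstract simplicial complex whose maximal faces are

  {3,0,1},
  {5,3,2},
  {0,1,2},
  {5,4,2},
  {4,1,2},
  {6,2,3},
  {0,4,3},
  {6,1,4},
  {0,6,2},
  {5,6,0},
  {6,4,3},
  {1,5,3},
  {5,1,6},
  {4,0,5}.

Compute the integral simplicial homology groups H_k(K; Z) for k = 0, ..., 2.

H_0 ≅ Z,  H_1 ≅ Z^2,  H_2 ≅ Z.

We work with the vertex ordering 0 < 1 < 2 < 3 < 4 < 5 < 6. The simplices of K, each written with vertices in increasing order, are:

  0-simplices (7): [0], [1], [2], [3], [4], [5], [6]
  1-simplices (21): [0,1], [0,2], [0,3], [0,4], [0,5], [0,6], [1,2], [1,3], [1,4], [1,5], [1,6], [2,3], [2,4], [2,5], [2,6], [3,4], [3,5], [3,6], [4,5], [4,6], [5,6]
  2-simplices (14): [0,1,2], [0,1,3], [0,2,6], [0,3,4], [0,4,5], [0,5,6], [1,2,4], [1,3,5], [1,4,6], [1,5,6], [2,3,5], [2,3,6], [2,4,5], [3,4,6]

giving chain groups C_0 ≅ Z^7, C_1 ≅ Z^21, C_2 ≅ Z^14.

Boundary ∂_1: C_1 → C_0 sends each edge [p,q] (with p < q) to q − p. For instance
  ∂[0,6] = [6] − [0].
The 7×21 boundary matrix has rank 6 and Smith normal form diag(1,1,1,1,1,1).

Boundary ∂_2: C_2 → C_1 sends each 2-simplex [p,q,r] to [q,r] − [p,r] + [p,q]. For instance
  ∂[0,5,6] = [5,6] − [0,6] + [0,5],
  ∂[0,4,5] = [4,5] − [0,5] + [0,4].
The 21×14 boundary matrix has rank 13 and Smith normal form diag(1,1,1,1,1,1,1,1,1,1,1,1,1).

Now H_k = ker ∂_k / im ∂_{k+1}, so:

  H_0: rank C_0 − rank ∂_1 = 7 − 6 = 1, and the invariant factors of ∂_1 are all 1, so H_0 ≅ Z.
  H_1: rank ker ∂_1 − rank ∂_2 = (21 − 6) − 13 = 2, and the invariant factors of ∂_2 are all 1, so H_1 ≅ Z^2.
  H_2: rank ker ∂_2 − rank ∂_3 = (14 − 13) − 0 = 1, and there is no ∂_3, so H_2 ≅ Z.

As a check, the Euler characteristic is 7 − 21 + 14 = 0, which agrees with 1 − 2 + 1 = 0.
(K is a triangulation of the torus T^2.)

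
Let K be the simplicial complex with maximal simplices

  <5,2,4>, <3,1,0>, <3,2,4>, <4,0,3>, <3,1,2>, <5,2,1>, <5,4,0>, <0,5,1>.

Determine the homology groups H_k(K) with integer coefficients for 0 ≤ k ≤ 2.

Fix the vertex order 0 < 1 < 2 < 3 < 4 < 5 and write every simplex with vertices in increasing order. Then dim K = 2 and the simplices of K are:

  0-simplices (6): [0], [1], [2], [3], [4], [5]
  1-simplices (12): [0,1], [0,3], [0,4], [0,5], [1,2], [1,3], [1,5], [2,3], [2,4], [2,5], [3,4], [4,5]
  2-simplices (8): [0,1,3], [0,1,5], [0,3,4], [0,4,5], [1,2,3], [1,2,5], [2,3,4], [2,4,5]

Hence C_0 ≅ Z^6, C_1 ≅ Z^12, C_2 ≅ Z^8.

Boundary ∂_1: C_1 → C_0 sends each edge [p,q] (with p < q) to q − p. For instance
  ∂[1,2] = [2] − [1].
As a 6×12 matrix over Z this has rank 5, with invariant factors (1,1,1,1,1).

The boundary map ∂_2: C_2 → C_1 sends each 2-simplex [p,q,r] to [q,r] − [p,r] + [p,q]. For instance
  ∂[1,2,3] = [2,3] − [1,3] + [1,2],
  ∂[0,1,5] = [1,5] − [0,5] + [0,1].
As a 12×8 matrix over Z this has rank 7, with invariant factors (1,1,1,1,1,1,1).

Reading off H_k = ker ∂_k / im ∂_{k+1}:

  H_0: rank C_0 − rank ∂_1 = 6 − 5 = 1, and the invariant factors of ∂_1 are all 1, so H_0 ≅ Z.
  H_1: rank ker ∂_1 − rank ∂_2 = (12 − 5) − 7 = 0, and the invariant factors of ∂_2 are all 1, so H_1 ≅ 0.
  H_2: rank ker ∂_2 − rank ∂_3 = (8 − 7) − 0 = 1, and there is no ∂_3, so H_2 ≅ Z.

(K is a triangulation of the 2-sphere S^2.)

H_0 ≅ Z,  H_1 = 0,  H_2 ≅ Z.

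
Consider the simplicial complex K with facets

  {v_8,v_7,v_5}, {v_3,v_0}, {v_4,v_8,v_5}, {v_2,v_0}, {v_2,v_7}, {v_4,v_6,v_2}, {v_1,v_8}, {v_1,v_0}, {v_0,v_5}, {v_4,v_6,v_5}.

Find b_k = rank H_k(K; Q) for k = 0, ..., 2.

b_0 = 1, b_1 = 3, b_2 = 0.

Order the vertices as v_0 < v_1 < v_2 < v_3 < v_4 < v_5 < v_6 < v_7 < v_8. Listing each simplex with vertices in this order, K has dimension 2 with simplices:

  0-simplices (9): [v_0], [v_1], [v_2], [v_3], [v_4], [v_5], [v_6], [v_7], [v_8]
  1-simplices (15): (15 of them)
  2-simplices (4): [v_2,v_4,v_6], [v_4,v_5,v_6], [v_4,v_5,v_8], [v_5,v_7,v_8]

so the chain groups are C_0 ≅ Z^9, C_1 ≅ Z^15, C_2 ≅ Z^4.

The boundary map ∂_1: C_1 → C_0 maps an edge to its endpoints' difference, ∂[p,q] = q − p.
The resulting 9×15 matrix has rank 8, and its Smith normal form has invariant factors (1,1,1,1,1,1,1,1).

∂_2: C_2 → C_1 sends each 2-simplex [p,q,r] to [q,r] − [p,r] + [p,q]. For instance
  ∂[v_2,v_4,v_6] = [v_4,v_6] − [v_2,v_6] + [v_2,v_4],
  ∂[v_4,v_5,v_8] = [v_5,v_8] − [v_4,v_8] + [v_4,v_5].
The 15×4 boundary matrix has rank 4 and Smith normal form diag(1,1,1,1).

Reading off H_k = ker ∂_k / im ∂_{k+1}:

  H_0: rank C_0 − rank ∂_1 = 9 − 8 = 1, and the invariant factors of ∂_1 are all 1, so H_0 ≅ Z.
  H_1: rank ker ∂_1 − rank ∂_2 = (15 − 8) − 4 = 3, and the invariant factors of ∂_2 are all 1, so H_1 ≅ Z^3.
  H_2: rank ker ∂_2 − rank ∂_3 = (4 − 4) − 0 = 0, and there is no ∂_3, so H_2 ≅ 0.

Hence the Betti numbers are b_0 = 1, b_1 = 3, b_2 = 0.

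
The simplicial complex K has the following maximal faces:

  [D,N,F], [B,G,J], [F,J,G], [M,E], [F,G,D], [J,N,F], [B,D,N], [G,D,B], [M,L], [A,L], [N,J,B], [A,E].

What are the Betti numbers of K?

b_0 = 2, b_1 = 1, b_2 = 1.

We work with the vertex ordering A < B < D < E < F < G < J < L < M < N. The simplices of K, each written with vertices in increasing order, are:

  0-simplices (10): A, B, D, E, F, G, J, L, M, N
  1-simplices (16): AE, AL, BD, BG, BJ, BN, DF, DG, DN, EM, FG, FJ, FN, GJ, JN, LM
  2-simplices (8): BDG, BDN, BGJ, BJN, DFG, DFN, FGJ, FJN

Hence C_0 ≅ Z^10, C_1 ≅ Z^16, C_2 ≅ Z^8.

∂_1: C_1 → C_0 sends each edge [p,q] (with p < q) to q − p.
This gives a 10×16 integer matrix of rank 8; reducing to Smith normal form yields diagonal entries (1,1,1,1,1,1,1,1).

The boundary map ∂_2: C_2 → C_1 sends each 2-simplex [p,q,r] to [q,r] − [p,r] + [p,q]. For instance
  ∂BDN = DN − BN + BD,
  ∂BJN = JN − BN + BJ.
The resulting 16×8 matrix has rank 7, and its Smith normal form has invariant factors (1,1,1,1,1,1,1).

From H_k ≅ ker(∂_k) / im(∂_{k+1}) we obtain:

  H_0: rank C_0 − rank ∂_1 = 10 − 8 = 2, and the invariant factors of ∂_1 are all 1, so H_0 = Z^2.
  H_1: rank ker ∂_1 − rank ∂_2 = (16 − 8) − 7 = 1, and the invariant factors of ∂_2 are all 1, so H_1 = Z.
  H_2: rank ker ∂_2 − rank ∂_3 = (8 − 7) − 0 = 1, and there is no ∂_3, so H_2 = Z.

Hence the Betti numbers are b_0 = 2, b_1 = 1, b_2 = 1.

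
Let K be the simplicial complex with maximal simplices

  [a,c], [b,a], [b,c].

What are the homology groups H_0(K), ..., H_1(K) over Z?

H_0 ≅ Z,  H_1 ≅ Z.

We work with the vertex ordering a < b < c. The simplices of K, each written with vertices in increasing order, are:

  0-simplices (3): a, b, c
  1-simplices (3): ab, ac, bc

so the chain groups are C_0 ≅ Z^3, C_1 ≅ Z^3.

∂_1: C_1 → C_0 is given by ∂[p,q] = [q] − [p].
This gives a 3×3 integer matrix of rank 2; reducing to Smith normal form yields diagonal entries (1,1).

Now H_k = ker ∂_k / im ∂_{k+1}, so:

  H_0: rank C_0 − rank ∂_1 = 3 − 2 = 1, and the invariant factors of ∂_1 are all 1, so H_0 = Z.
  H_1: rank ker ∂_1 − rank ∂_2 = (3 − 2) − 0 = 1, and there is no ∂_2, so H_1 = Z.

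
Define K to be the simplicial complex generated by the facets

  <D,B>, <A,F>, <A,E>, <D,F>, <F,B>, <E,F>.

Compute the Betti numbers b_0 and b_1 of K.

b_0 = 1, b_1 = 2.

We work with the vertex ordering A < B < D < E < F. The simplices of K, each written with vertices in increasing order, are:

  0-simplices (5): A, B, D, E, F
  1-simplices (6): AE, AF, BD, BF, DF, EF

giving chain groups C_0 ≅ Z^5, C_1 ≅ Z^6.

∂_1: C_1 → C_0 sends each edge [p,q] (with p < q) to q − p.
This gives a 5×6 integer matrix of rank 4; reducing to Smith normal form yields diagonal entries (1,1,1,1).

Reading off H_k = ker ∂_k / im ∂_{k+1}:

  H_0: rank C_0 − rank ∂_1 = 5 − 4 = 1, and the invariant factors of ∂_1 are all 1, so H_0 = Z.
  H_1: rank ker ∂_1 − rank ∂_2 = (6 − 4) − 0 = 2, and there is no ∂_2, so H_1 = Z^2.

Hence the Betti numbers are b_0 = 1, b_1 = 2.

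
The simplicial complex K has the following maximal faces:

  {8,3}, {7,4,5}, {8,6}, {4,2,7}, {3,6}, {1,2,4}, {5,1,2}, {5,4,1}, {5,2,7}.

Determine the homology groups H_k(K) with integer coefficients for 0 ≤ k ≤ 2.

H_0 = Z^2,  H_1 = Z,  H_2 = Z.

Order the vertices as 1 < 2 < 3 < 4 < 5 < 6 < 7 < 8. Listing each simplex with vertices in this order, K has dimension 2 with simplices:

  0-simplices (8): [1], [2], [3], [4], [5], [6], [7], [8]
  1-simplices (12): [1,2], [1,4], [1,5], [2,4], [2,5], [2,7], [3,6], [3,8], [4,5], [4,7], [5,7], [6,8]
  2-simplices (6): [1,2,4], [1,2,5], [1,4,5], [2,4,7], [2,5,7], [4,5,7]

giving chain groups C_0 ≅ Z^8, C_1 ≅ Z^12, C_2 ≅ Z^6.

Boundary ∂_1: C_1 → C_0 is given by ∂[p,q] = [q] − [p].
This gives a 8×12 integer matrix of rank 6; reducing to Smith normal form yields diagonal entries (1,1,1,1,1,1).

Boundary ∂_2: C_2 → C_1 maps a triangle to the signed sum of its edges. For instance
  ∂[4,5,7] = [5,7] − [4,7] + [4,5],
  ∂[1,2,5] = [2,5] − [1,5] + [1,2].
As a 12×6 matrix over Z this has rank 5, with invariant factors (1,1,1,1,1).

Reading off H_k = ker ∂_k / im ∂_{k+1}:

  H_0: rank C_0 − rank ∂_1 = 8 − 6 = 2, and the invariant factors of ∂_1 are all 1, so H_0 ≅ Z^2.
  H_1: rank ker ∂_1 − rank ∂_2 = (12 − 6) − 5 = 1, and the invariant factors of ∂_2 are all 1, so H_1 ≅ Z.
  H_2: rank ker ∂_2 − rank ∂_3 = (6 − 5) − 0 = 1, and there is no ∂_3, so H_2 ≅ Z.

As a check, the Euler characteristic is 8 − 12 + 6 = 2, which agrees with 2 − 1 + 1 = 2.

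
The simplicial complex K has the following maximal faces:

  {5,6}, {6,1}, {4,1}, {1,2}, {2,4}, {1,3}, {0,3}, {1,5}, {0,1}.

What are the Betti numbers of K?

b_0 = 1, b_1 = 3.

K has 7 vertices, 9 edges.
rank ∂_0 = 0, rank ∂_1 = 6 ⇒ b_0 = 7 − 0 − 6 = 1; all invariant factors of ∂_1 are 1 so no torsion. So H_0 = Z.
rank ∂_1 = 6, rank ∂_2 = 0 ⇒ b_1 = 9 − 6 − 0 = 3. So H_1 = Z^3.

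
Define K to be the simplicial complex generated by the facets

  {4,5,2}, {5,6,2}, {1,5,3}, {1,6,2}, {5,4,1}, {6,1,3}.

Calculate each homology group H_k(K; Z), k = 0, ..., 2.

Fix the vertex order 1 < 2 < 3 < 4 < 5 < 6 and write every simplex with vertices in increasing order. Then dim K = 2 and the simplices of K are:

  0-simplices (6): [1], [2], [3], [4], [5], [6]
  1-simplices (12): [1,2], [1,3], [1,4], [1,5], [1,6], [2,4], [2,5], [2,6], [3,5], [3,6], [4,5], [5,6]
  2-simplices (6): [1,2,6], [1,3,5], [1,3,6], [1,4,5], [2,4,5], [2,5,6]

so the chain groups are C_0 ≅ Z^6, C_1 ≅ Z^12, C_2 ≅ Z^6.

Boundary ∂_1: C_1 → C_0 sends each edge [p,q] (with p < q) to q − p. For instance
  ∂[5,6] = [6] − [5].
This gives a 6×12 integer matrix of rank 5; reducing to Smith normal form yields diagonal entries (1,1,1,1,1).

∂_2: C_2 → C_1 maps a triangle to the signed sum of its edges. For instance
  ∂[1,2,6] = [2,6] − [1,6] + [1,2],
  ∂[2,4,5] = [4,5] − [2,5] + [2,4].
As a 12×6 matrix over Z this has rank 6, with invariant factors (1,1,1,1,1,1).

Computing H_k = (kernel of ∂_k) / (image of ∂_{k+1}):

  H_0: rank C_0 − rank ∂_1 = 6 − 5 = 1, and the invariant factors of ∂_1 are all 1, so H_0 ≅ Z.
  H_1: rank ker ∂_1 − rank ∂_2 = (12 − 5) − 6 = 1, and the invariant factors of ∂_2 are all 1, so H_1 ≅ Z.
  H_2: rank ker ∂_2 − rank ∂_3 = (6 − 6) − 0 = 0, and there is no ∂_3, so H_2 ≅ 0.

(K is a triangulation of the cylinder S^1 x I.)

H_0 = Z,  H_1 = Z,  H_2 = 0.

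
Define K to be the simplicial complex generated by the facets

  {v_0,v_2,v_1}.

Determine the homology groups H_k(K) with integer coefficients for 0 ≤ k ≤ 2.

Order the vertices as v_0 < v_1 < v_2. Listing each simplex with vertices in this order, K has dimension 2 with simplices:

  0-simplices (3): [v_0], [v_1], [v_2]
  1-simplices (3): [v_0,v_1], [v_0,v_2], [v_1,v_2]
  2-simplices (1): [v_0,v_1,v_2]

Hence C_0 ≅ Z^3, C_1 ≅ Z^3, C_2 ≅ Z^1.

Boundary ∂_1: C_1 → C_0 maps an edge to its endpoints' difference, ∂[p,q] = q − p. For instance
  ∂[v_0,v_1] = [v_1] − [v_0].
As a 3×3 matrix over Z this has rank 2, with invariant factors (1,1).

The boundary map ∂_2: C_2 → C_1 sends each 2-simplex [p,q,r] to [q,r] − [p,r] + [p,q]. For instance
  ∂[v_0,v_1,v_2] = [v_1,v_2] − [v_0,v_2] + [v_0,v_1].
As a 3×1 matrix over Z this has rank 1, with invariant factors (1).

Now H_k = ker ∂_k / im ∂_{k+1}, so:

  H_0: rank C_0 − rank ∂_1 = 3 − 2 = 1, and the invariant factors of ∂_1 are all 1, so H_0 = Z.
  H_1: rank ker ∂_1 − rank ∂_2 = (3 − 2) − 1 = 0, and the invariant factors of ∂_2 are all 1, so H_1 = 0.
  H_2: rank ker ∂_2 − rank ∂_3 = (1 − 1) − 0 = 0, and there is no ∂_3, so H_2 = 0.

(K is a triangulation of the 2-simplex.)

H_0 = Z,  H_1 = 0,  H_2 = 0.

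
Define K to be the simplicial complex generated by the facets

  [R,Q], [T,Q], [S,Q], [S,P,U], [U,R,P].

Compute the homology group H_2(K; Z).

Order the vertices as P < Q < R < S < T < U. Listing each simplex with vertices in this order, K has dimension 2 with simplices:

  0-simplices (6): P, Q, R, S, T, U
  1-simplices (8): PR, PS, PU, QR, QS, QT, RU, SU
  2-simplices (2): PRU, PSU

giving chain groups C_0 ≅ Z^6, C_1 ≅ Z^8, C_2 ≅ Z^2.

∂_1: C_1 → C_0 sends each edge [p,q] (with p < q) to q − p.
This gives a 6×8 integer matrix of rank 5; reducing to Smith normal form yields diagonal entries (1,1,1,1,1).

The boundary map ∂_2: C_2 → C_1 maps a triangle to the signed sum of its edges. For instance
  ∂PRU = RU − PU + PR,
  ∂PSU = SU − PU + PS.
The 8×2 boundary matrix has rank 2 and Smith normal form diag(1,1).

Computing H_k = (kernel of ∂_k) / (image of ∂_{k+1}):

  H_2: rank ker ∂_2 − rank ∂_3 = (2 − 2) − 0 = 0, and there is no ∂_3, so H_2 ≅ 0.

H_2 = 0.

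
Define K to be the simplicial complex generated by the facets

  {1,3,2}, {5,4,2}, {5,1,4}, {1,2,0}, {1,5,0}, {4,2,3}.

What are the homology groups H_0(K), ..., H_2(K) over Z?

H_0 ≅ Z,  H_1 ≅ Z,  H_2 = 0.

K has 6 vertices, 12 edges, 6 triangles.
rank ∂_0 = 0, rank ∂_1 = 5 ⇒ b_0 = 6 − 0 − 5 = 1; all invariant factors of ∂_1 are 1 so no torsion. So H_0 = Z.
rank ∂_1 = 5, rank ∂_2 = 6 ⇒ b_1 = 12 − 5 − 6 = 1; all invariant factors of ∂_2 are 1 so no torsion. So H_1 = Z.
rank ∂_2 = 6, rank ∂_3 = 0 ⇒ b_2 = 6 − 6 − 0 = 0. So H_2 = 0.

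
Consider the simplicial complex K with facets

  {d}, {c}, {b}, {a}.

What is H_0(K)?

Order the vertices as a < b < c < d. Listing each simplex with vertices in this order, K has dimension 0 with simplices:

  0-simplices (4): a, b, c, d

giving chain groups C_0 ≅ Z^4.

From H_k ≅ ker(∂_k) / im(∂_{k+1}) we obtain:

  H_0: rank C_0 − rank ∂_1 = 4 − 0 = 4, and there is no ∂_1, so H_0 ≅ Z^4.

H_0 ≅ Z^4.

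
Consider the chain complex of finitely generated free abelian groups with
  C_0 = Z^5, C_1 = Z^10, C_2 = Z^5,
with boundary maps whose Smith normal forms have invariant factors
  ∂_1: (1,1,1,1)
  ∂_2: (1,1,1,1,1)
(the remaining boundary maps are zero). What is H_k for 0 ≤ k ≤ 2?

H_0 ≅ Z,  H_1 ≅ Z,  H_2 = 0.

H_0: b_0 = 5 − 0 − 4 = 1; torsion from ∂_1 factors > 1: none. So H_0 ≅ Z.
H_1: b_1 = 10 − 4 − 5 = 1; torsion from ∂_2 factors > 1: none. So H_1 ≅ Z.
H_2: b_2 = 5 − 5 − 0 = 0; torsion from ∂_3 factors > 1: none. So H_2 ≅ 0.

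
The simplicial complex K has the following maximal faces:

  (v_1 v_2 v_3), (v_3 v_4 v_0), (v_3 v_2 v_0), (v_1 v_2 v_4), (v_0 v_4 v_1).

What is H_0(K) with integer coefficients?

H_0 ≅ Z.

Take the total order v_0 < v_1 < v_2 < v_3 < v_4 on the vertex set. Then K (dimension 2) consists of the simplices:

  0-simplices (5): [v_0], [v_1], [v_2], [v_3], [v_4]
  1-simplices (10): [v_0,v_1], [v_0,v_2], [v_0,v_3], [v_0,v_4], [v_1,v_2], [v_1,v_3], [v_1,v_4], [v_2,v_3], [v_2,v_4], [v_3,v_4]
  2-simplices (5): [v_0,v_1,v_4], [v_0,v_2,v_3], [v_0,v_3,v_4], [v_1,v_2,v_3], [v_1,v_2,v_4]

so the chain groups are C_0 ≅ Z^5, C_1 ≅ Z^10, C_2 ≅ Z^5.

Boundary ∂_1: C_1 → C_0 maps an edge to its endpoints' difference, ∂[p,q] = q − p. For instance
  ∂[v_0,v_3] = [v_3] − [v_0].
The 5×10 boundary matrix has rank 4 and Smith normal form diag(1,1,1,1).

∂_2: C_2 → C_1 sends each 2-simplex [p,q,r] to [q,r] − [p,r] + [p,q]. For instance
  ∂[v_0,v_3,v_4] = [v_3,v_4] − [v_0,v_4] + [v_0,v_3],
  ∂[v_1,v_2,v_3] = [v_2,v_3] − [v_1,v_3] + [v_1,v_2].
The 10×5 boundary matrix has rank 5 and Smith normal form diag(1,1,1,1,1).

Computing H_k = (kernel of ∂_k) / (image of ∂_{k+1}):

  H_0: rank C_0 − rank ∂_1 = 5 − 4 = 1, and the invariant factors of ∂_1 are all 1, so H_0 ≅ Z.

(K is a triangulation of the Möbius band.)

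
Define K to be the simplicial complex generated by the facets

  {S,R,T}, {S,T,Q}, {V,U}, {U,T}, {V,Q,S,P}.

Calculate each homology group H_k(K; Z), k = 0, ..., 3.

Take the total order P < Q < R < S < T < U < V on the vertex set. Then K (dimension 3) consists of the simplices:

  0-simplices (7): P, Q, R, S, T, U, V
  1-simplices (12): PQ, PS, PV, QS, QT, QV, RS, RT, ST, SV, TU, UV
  2-simplices (6): PQS, PQV, PSV, QST, QSV, RST
  3-simplices (1): PQSV

giving chain groups C_0 ≅ Z^7, C_1 ≅ Z^12, C_2 ≅ Z^6, C_3 ≅ Z^1.

Boundary ∂_1: C_1 → C_0 maps an edge to its endpoints' difference, ∂[p,q] = q − p. For instance
  ∂QS = S − Q.
The 7×12 boundary matrix has rank 6 and Smith normal form diag(1,1,1,1,1,1).

Boundary ∂_2: C_2 → C_1 maps a triangle to the signed sum of its edges. For instance
  ∂PSV = SV − PV + PS,
  ∂PQS = QS − PS + PQ.
The resulting 12×6 matrix has rank 5, and its Smith normal form has invariant factors (1,1,1,1,1).

The boundary map ∂_3: C_3 → C_2 sends each 3-simplex σ to the alternating sum Σ_i (−1)^i (σ with its i-th vertex removed). For instance
  ∂PQSV = QSV − PSV + PQV − PQS.
The 6×1 boundary matrix has rank 1 and Smith normal form diag(1).

Reading off H_k = ker ∂_k / im ∂_{k+1}:

  H_0: rank C_0 − rank ∂_1 = 7 − 6 = 1, and the invariant factors of ∂_1 are all 1, so H_0 ≅ Z.
  H_1: rank ker ∂_1 − rank ∂_2 = (12 − 6) − 5 = 1, and the invariant factors of ∂_2 are all 1, so H_1 ≅ Z.
  H_2: rank ker ∂_2 − rank ∂_3 = (6 − 5) − 1 = 0, and the invariant factors of ∂_3 are all 1, so H_2 ≅ 0.
  H_3: rank ker ∂_3 − rank ∂_4 = (1 − 1) − 0 = 0, and there is no ∂_4, so H_3 ≅ 0.

As a check, the Euler characteristic is 7 − 12 + 6 − 1 = 0, which agrees with 1 − 1 + 0 − 0 = 0.

H_0 = Z,  H_1 = Z,  H_2 = 0,  H_3 = 0.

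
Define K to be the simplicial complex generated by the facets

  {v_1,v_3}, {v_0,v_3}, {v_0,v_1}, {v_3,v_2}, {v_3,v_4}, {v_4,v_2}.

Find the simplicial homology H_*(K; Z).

We work with the vertex ordering v_0 < v_1 < v_2 < v_3 < v_4. The simplices of K, each written with vertices in increasing order, are:

  0-simplices (5): [v_0], [v_1], [v_2], [v_3], [v_4]
  1-simplices (6): [v_0,v_1], [v_0,v_3], [v_1,v_3], [v_2,v_3], [v_2,v_4], [v_3,v_4]

Hence C_0 ≅ Z^5, C_1 ≅ Z^6.

The boundary map ∂_1: C_1 → C_0 is given by ∂[p,q] = [q] − [p].
As a 5×6 matrix over Z this has rank 4, with invariant factors (1,1,1,1).

Reading off H_k = ker ∂_k / im ∂_{k+1}:

  H_0: rank C_0 − rank ∂_1 = 5 − 4 = 1, and the invariant factors of ∂_1 are all 1, so H_0 = Z.
  H_1: rank ker ∂_1 − rank ∂_2 = (6 − 4) − 0 = 2, and there is no ∂_2, so H_1 = Z^2.

H_0 = Z,  H_1 = Z^2.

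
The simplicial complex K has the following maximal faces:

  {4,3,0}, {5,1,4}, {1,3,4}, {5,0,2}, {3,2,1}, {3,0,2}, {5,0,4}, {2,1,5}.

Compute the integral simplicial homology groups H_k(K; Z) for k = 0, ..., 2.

We work with the vertex ordering 0 < 1 < 2 < 3 < 4 < 5. The simplices of K, each written with vertices in increasing order, are:

  0-simplices (6): [0], [1], [2], [3], [4], [5]
  1-simplices (12): [0,2], [0,3], [0,4], [0,5], [1,2], [1,3], [1,4], [1,5], [2,3], [2,5], [3,4], [4,5]
  2-simplices (8): [0,2,3], [0,2,5], [0,3,4], [0,4,5], [1,2,3], [1,2,5], [1,3,4], [1,4,5]

Hence C_0 ≅ Z^6, C_1 ≅ Z^12, C_2 ≅ Z^8.

The boundary map ∂_1: C_1 → C_0 sends each edge [p,q] (with p < q) to q − p. For instance
  ∂[0,5] = [5] − [0].
This gives a 6×12 integer matrix of rank 5; reducing to Smith normal form yields diagonal entries (1,1,1,1,1).

The boundary map ∂_2: C_2 → C_1 acts by ∂[p,q,r] = [q,r] − [p,r] + [p,q]. For instance
  ∂[0,2,5] = [2,5] − [0,5] + [0,2],
  ∂[0,2,3] = [2,3] − [0,3] + [0,2].
As a 12×8 matrix over Z this has rank 7, with invariant factors (1,1,1,1,1,1,1).

Now H_k = ker ∂_k / im ∂_{k+1}, so:

  H_0: rank C_0 − rank ∂_1 = 6 − 5 = 1, and the invariant factors of ∂_1 are all 1, so H_0 ≅ Z.
  H_1: rank ker ∂_1 − rank ∂_2 = (12 − 5) − 7 = 0, and the invariant factors of ∂_2 are all 1, so H_1 ≅ 0.
  H_2: rank ker ∂_2 − rank ∂_3 = (8 − 7) − 0 = 1, and there is no ∂_3, so H_2 ≅ Z.

As a check, the Euler characteristic is 6 − 12 + 8 = 2, which agrees with 1 − 0 + 1 = 2.

H_0 = Z,  H_1 = 0,  H_2 = Z.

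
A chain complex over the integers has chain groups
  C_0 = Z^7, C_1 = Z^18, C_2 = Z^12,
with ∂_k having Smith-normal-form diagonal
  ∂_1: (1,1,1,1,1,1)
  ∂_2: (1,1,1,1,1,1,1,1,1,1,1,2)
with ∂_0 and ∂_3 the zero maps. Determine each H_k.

H_0 ≅ Z,  H_1 ≅ Z/2,  H_2 = 0.

H_0: b_0 = 7 − 0 − 6 = 1; torsion from ∂_1 factors > 1: none. So H_0 ≅ Z.
H_1: b_1 = 18 − 6 − 12 = 0; torsion from ∂_2 factors > 1: [2]. So H_1 ≅ Z/2.
H_2: b_2 = 12 − 12 − 0 = 0; torsion from ∂_3 factors > 1: none. So H_2 ≅ 0.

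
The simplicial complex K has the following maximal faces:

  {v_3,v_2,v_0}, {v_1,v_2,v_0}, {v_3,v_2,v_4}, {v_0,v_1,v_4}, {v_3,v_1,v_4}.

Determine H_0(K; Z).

Take the total order v_0 < v_1 < v_2 < v_3 < v_4 on the vertex set. Then K (dimension 2) consists of the simplices:

  0-simplices (5): [v_0], [v_1], [v_2], [v_3], [v_4]
  1-simplices (10): [v_0,v_1], [v_0,v_2], [v_0,v_3], [v_0,v_4], [v_1,v_2], [v_1,v_3], [v_1,v_4], [v_2,v_3], [v_2,v_4], [v_3,v_4]
  2-simplices (5): [v_0,v_1,v_2], [v_0,v_1,v_4], [v_0,v_2,v_3], [v_1,v_3,v_4], [v_2,v_3,v_4]

so the chain groups are C_0 ≅ Z^5, C_1 ≅ Z^10, C_2 ≅ Z^5.

The boundary map ∂_1: C_1 → C_0 maps an edge to its endpoints' difference, ∂[p,q] = q − p. For instance
  ∂[v_1,v_4] = [v_4] − [v_1].
This gives a 5×10 integer matrix of rank 4; reducing to Smith normal form yields diagonal entries (1,1,1,1).

Boundary ∂_2: C_2 → C_1 acts by ∂[p,q,r] = [q,r] − [p,r] + [p,q]. For instance
  ∂[v_0,v_1,v_2] = [v_1,v_2] − [v_0,v_2] + [v_0,v_1],
  ∂[v_0,v_1,v_4] = [v_1,v_4] − [v_0,v_4] + [v_0,v_1].
The 10×5 boundary matrix has rank 5 and Smith normal form diag(1,1,1,1,1).

Now H_k = ker ∂_k / im ∂_{k+1}, so:

  H_0: rank C_0 − rank ∂_1 = 5 − 4 = 1, and the invariant factors of ∂_1 are all 1, so H_0 ≅ Z.

H_0 ≅ Z.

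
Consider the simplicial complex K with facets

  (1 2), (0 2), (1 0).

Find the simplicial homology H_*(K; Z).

H_0 ≅ Z,  H_1 ≅ Z.

Take the total order 0 < 1 < 2 on the vertex set. Then K (dimension 1) consists of the simplices:

  0-simplices (3): [0], [1], [2]
  1-simplices (3): [0,1], [0,2], [1,2]

so the chain groups are C_0 ≅ Z^3, C_1 ≅ Z^3.

∂_1: C_1 → C_0 is given by ∂[p,q] = [q] − [p]. For instance
  ∂[1,2] = [2] − [1].
The resulting 3×3 matrix has rank 2, and its Smith normal form has invariant factors (1,1).

From H_k ≅ ker(∂_k) / im(∂_{k+1}) we obtain:

  H_0: rank C_0 − rank ∂_1 = 3 − 2 = 1, and the invariant factors of ∂_1 are all 1, so H_0 = Z.
  H_1: rank ker ∂_1 − rank ∂_2 = (3 − 2) − 0 = 1, and there is no ∂_2, so H_1 = Z.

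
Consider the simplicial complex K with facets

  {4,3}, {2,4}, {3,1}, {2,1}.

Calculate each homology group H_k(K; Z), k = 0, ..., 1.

Order the vertices as 1 < 2 < 3 < 4. Listing each simplex with vertices in this order, K has dimension 1 with simplices:

  0-simplices (4): [1], [2], [3], [4]
  1-simplices (4): [1,2], [1,3], [2,4], [3,4]

Hence C_0 ≅ Z^4, C_1 ≅ Z^4.

The boundary map ∂_1: C_1 → C_0 maps an edge to its endpoints' difference, ∂[p,q] = q − p. For instance
  ∂[1,2] = [2] − [1].
This gives a 4×4 integer matrix of rank 3; reducing to Smith normal form yields diagonal entries (1,1,1).

Reading off H_k = ker ∂_k / im ∂_{k+1}:

  H_0: rank C_0 − rank ∂_1 = 4 − 3 = 1, and the invariant factors of ∂_1 are all 1, so H_0 ≅ Z.
  H_1: rank ker ∂_1 − rank ∂_2 = (4 − 3) − 0 = 1, and there is no ∂_2, so H_1 ≅ Z.

(K is a triangulation of the circle S^1.)

H_0 ≅ Z,  H_1 ≅ Z.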